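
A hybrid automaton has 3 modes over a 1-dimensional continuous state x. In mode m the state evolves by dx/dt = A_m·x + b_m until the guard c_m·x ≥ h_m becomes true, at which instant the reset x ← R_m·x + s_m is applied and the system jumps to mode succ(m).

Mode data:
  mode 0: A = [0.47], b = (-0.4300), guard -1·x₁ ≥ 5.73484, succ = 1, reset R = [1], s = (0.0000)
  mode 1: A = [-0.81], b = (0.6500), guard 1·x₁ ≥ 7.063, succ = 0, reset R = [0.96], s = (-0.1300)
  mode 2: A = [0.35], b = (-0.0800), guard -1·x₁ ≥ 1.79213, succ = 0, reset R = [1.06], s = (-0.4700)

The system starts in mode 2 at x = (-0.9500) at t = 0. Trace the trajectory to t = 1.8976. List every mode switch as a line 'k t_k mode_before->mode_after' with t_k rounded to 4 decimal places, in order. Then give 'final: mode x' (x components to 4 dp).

1 1.5404 2->0
final: 0 -2.9701

Mode 2: guard c·x = 1.7921 hit at Δt = 1.5404 (t = 1.5404), x⁻ = (-1.7921) → reset → x⁺ = (-2.3697), jump to mode 0
Mode 0: flow for 0.3572 to horizon, guard not reached → x = (-2.9701)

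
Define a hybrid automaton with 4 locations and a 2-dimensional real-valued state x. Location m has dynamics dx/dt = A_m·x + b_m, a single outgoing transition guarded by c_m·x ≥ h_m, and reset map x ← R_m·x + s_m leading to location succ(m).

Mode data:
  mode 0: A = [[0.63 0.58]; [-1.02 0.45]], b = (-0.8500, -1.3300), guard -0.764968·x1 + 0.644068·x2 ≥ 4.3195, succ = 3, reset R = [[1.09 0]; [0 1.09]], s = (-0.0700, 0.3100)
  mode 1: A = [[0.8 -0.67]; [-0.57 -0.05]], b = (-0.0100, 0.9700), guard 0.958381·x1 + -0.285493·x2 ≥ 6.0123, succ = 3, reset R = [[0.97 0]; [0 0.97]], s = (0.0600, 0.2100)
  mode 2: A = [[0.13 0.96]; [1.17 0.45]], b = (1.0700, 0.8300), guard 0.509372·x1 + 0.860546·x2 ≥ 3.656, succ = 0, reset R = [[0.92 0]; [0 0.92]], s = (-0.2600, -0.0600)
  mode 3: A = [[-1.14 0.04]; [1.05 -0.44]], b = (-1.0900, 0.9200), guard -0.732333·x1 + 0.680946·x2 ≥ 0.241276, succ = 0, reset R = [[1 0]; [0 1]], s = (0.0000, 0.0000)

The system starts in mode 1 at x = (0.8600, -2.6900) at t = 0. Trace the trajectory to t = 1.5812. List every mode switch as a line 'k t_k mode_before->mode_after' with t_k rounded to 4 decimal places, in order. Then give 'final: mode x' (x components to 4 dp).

Mode 1: guard c·x = 6.0123 hit at Δt = 1.1158 (t = 1.1158), x⁻ = (5.3211, -3.1969) → reset → x⁺ = (5.2214, -2.8910), jump to mode 3
Mode 3: flow for 0.4654 to horizon, guard not reached → x = (2.6587, -0.2982)

1 1.1158 1->3
final: 3 2.6587 -0.2982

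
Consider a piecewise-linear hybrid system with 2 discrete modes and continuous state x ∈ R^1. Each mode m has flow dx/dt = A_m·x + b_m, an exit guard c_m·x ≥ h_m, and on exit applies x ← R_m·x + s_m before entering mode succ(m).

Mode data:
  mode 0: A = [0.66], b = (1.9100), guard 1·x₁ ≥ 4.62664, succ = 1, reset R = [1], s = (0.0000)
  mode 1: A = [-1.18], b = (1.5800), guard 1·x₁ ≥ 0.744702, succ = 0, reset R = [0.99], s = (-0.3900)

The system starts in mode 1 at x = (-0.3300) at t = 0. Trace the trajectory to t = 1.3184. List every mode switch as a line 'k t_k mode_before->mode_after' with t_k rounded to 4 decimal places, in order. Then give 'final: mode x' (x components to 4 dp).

Mode 1: guard c·x = 0.7447 hit at Δt = 0.8751 (t = 0.8751), x⁻ = (0.7447) → reset → x⁺ = (0.3473), jump to mode 0
Mode 0: flow for 0.4433 to horizon, guard not reached → x = (1.4489)

1 0.8751 1->0
final: 0 1.4489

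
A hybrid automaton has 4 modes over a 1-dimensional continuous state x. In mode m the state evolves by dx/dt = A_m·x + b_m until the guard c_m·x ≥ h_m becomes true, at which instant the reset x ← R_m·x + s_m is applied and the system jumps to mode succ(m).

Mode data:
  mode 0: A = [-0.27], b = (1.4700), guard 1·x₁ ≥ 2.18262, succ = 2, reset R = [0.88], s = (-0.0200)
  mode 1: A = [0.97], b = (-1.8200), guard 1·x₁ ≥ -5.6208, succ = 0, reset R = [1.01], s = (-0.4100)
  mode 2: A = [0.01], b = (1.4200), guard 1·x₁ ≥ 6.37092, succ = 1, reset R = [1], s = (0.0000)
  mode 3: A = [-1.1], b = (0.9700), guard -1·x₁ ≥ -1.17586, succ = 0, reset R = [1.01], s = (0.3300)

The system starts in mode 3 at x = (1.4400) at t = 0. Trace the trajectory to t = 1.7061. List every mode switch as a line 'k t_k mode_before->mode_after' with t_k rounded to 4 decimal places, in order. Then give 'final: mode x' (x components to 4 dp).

Mode 3: guard c·x = -1.1759 hit at Δt = 0.5827 (t = 0.5827), x⁻ = (1.1759) → reset → x⁺ = (1.5176), jump to mode 0
Mode 0: guard c·x = 2.1826 hit at Δt = 0.6872 (t = 1.2699), x⁻ = (2.1826) → reset → x⁺ = (1.9007), jump to mode 2
Mode 2: flow for 0.4362 to horizon, guard not reached → x = (2.5298)

1 0.5827 3->0
2 1.2699 0->2
final: 2 2.5298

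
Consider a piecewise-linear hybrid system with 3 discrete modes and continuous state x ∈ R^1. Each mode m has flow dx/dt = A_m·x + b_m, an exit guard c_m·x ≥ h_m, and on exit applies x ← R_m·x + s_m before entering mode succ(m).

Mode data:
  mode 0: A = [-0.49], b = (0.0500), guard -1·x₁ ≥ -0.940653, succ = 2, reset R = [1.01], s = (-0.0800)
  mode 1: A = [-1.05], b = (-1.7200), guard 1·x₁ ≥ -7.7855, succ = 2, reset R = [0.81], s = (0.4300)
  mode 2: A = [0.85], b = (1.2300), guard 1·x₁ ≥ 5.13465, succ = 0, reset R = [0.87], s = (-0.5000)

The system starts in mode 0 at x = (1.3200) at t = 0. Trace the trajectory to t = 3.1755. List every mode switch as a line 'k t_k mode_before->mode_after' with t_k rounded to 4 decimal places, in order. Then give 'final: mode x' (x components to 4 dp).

Mode 0: guard c·x = -0.9407 hit at Δt = 0.7616 (t = 0.7616), x⁻ = (0.9407) → reset → x⁺ = (0.8701), jump to mode 2
Mode 2: guard c·x = 5.1346 hit at Δt = 1.2282 (t = 1.9898), x⁻ = (5.1346) → reset → x⁺ = (3.9671), jump to mode 0
Mode 0: flow for 1.1857 to horizon, guard not reached → x = (2.2640)

1 0.7616 0->2
2 1.9898 2->0
final: 0 2.2640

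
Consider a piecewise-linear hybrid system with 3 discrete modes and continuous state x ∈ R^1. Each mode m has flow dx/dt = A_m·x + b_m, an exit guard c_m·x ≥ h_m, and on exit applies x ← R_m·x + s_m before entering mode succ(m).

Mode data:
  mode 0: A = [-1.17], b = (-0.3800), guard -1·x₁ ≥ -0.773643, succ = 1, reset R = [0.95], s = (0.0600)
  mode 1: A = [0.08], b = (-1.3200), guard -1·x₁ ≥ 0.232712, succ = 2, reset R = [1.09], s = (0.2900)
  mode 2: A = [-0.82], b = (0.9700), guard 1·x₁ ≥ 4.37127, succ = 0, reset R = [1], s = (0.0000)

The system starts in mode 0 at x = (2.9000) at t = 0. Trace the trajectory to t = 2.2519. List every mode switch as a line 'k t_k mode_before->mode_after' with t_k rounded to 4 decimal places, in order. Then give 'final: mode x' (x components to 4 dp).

1 0.9205 0->1
2 1.7128 1->2
final: 2 0.4460

Mode 0: guard c·x = -0.7736 hit at Δt = 0.9205 (t = 0.9205), x⁻ = (0.7736) → reset → x⁺ = (0.7950), jump to mode 1
Mode 1: guard c·x = 0.2327 hit at Δt = 0.7923 (t = 1.7128), x⁻ = (-0.2327) → reset → x⁺ = (0.0363), jump to mode 2
Mode 2: flow for 0.5391 to horizon, guard not reached → x = (0.4460)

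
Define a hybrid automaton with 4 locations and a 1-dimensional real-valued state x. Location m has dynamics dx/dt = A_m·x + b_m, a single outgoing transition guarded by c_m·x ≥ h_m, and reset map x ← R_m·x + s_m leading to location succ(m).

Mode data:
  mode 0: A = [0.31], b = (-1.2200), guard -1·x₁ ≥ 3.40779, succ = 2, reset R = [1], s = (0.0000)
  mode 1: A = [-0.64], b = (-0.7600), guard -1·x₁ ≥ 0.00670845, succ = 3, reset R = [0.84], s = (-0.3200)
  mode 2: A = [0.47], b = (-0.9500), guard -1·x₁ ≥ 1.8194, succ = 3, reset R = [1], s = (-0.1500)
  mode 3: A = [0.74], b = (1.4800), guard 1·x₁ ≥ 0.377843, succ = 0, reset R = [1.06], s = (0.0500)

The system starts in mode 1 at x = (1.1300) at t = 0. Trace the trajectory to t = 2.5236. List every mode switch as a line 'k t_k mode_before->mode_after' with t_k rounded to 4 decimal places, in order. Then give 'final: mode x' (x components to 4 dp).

1 1.0536 1->3
2 1.5276 3->0
final: 0 -0.8101

Mode 1: guard c·x = 0.0067 hit at Δt = 1.0536 (t = 1.0536), x⁻ = (-0.0067) → reset → x⁺ = (-0.3256), jump to mode 3
Mode 3: guard c·x = 0.3778 hit at Δt = 0.4740 (t = 1.5276), x⁻ = (0.3778) → reset → x⁺ = (0.4505), jump to mode 0
Mode 0: flow for 0.9960 to horizon, guard not reached → x = (-0.8101)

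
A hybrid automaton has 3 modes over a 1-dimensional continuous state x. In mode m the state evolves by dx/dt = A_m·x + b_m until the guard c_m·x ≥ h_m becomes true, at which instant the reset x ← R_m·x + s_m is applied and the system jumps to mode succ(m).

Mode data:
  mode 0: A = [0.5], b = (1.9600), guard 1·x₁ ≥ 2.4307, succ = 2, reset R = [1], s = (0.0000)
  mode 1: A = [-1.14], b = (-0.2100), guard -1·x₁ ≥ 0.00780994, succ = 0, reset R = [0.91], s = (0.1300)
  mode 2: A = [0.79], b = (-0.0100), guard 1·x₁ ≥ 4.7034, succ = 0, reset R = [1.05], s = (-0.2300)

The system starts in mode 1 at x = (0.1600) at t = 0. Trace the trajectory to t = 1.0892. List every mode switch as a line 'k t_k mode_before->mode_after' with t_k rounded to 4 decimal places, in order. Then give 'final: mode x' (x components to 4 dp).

1 0.5864 1->0
final: 0 1.2785

Mode 1: guard c·x = 0.0078 hit at Δt = 0.5864 (t = 0.5864), x⁻ = (-0.0078) → reset → x⁺ = (0.1229), jump to mode 0
Mode 0: flow for 0.5028 to horizon, guard not reached → x = (1.2785)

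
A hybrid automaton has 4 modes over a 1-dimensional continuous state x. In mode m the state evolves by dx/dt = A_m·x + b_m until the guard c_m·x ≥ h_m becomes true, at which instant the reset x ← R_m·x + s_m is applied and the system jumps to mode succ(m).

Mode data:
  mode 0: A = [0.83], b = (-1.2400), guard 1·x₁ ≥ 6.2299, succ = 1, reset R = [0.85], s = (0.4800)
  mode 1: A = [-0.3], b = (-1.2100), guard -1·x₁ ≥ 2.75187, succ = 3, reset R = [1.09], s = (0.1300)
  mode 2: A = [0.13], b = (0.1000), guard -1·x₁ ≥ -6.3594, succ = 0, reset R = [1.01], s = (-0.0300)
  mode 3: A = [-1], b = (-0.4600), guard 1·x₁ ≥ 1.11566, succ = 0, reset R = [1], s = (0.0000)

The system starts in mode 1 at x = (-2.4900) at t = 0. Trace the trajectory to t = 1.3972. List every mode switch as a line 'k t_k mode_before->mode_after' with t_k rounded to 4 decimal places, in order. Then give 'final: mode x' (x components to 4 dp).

Mode 1: guard c·x = 2.7519 hit at Δt = 0.6198 (t = 0.6198), x⁻ = (-2.7519) → reset → x⁺ = (-2.8695), jump to mode 3
Mode 3: flow for 0.7774 to horizon, guard not reached → x = (-1.5674)

1 0.6198 1->3
final: 3 -1.5674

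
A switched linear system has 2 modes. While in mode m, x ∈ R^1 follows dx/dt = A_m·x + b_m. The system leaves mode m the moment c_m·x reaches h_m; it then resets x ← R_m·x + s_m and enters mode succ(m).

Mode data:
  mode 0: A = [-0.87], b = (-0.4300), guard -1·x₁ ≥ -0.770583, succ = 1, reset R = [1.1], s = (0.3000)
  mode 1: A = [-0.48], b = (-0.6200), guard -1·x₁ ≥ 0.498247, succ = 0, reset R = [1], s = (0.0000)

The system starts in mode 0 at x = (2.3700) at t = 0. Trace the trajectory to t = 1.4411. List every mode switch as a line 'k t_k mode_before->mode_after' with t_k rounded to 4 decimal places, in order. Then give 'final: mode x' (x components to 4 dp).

1 0.9395 0->1
final: 1 0.6257

Mode 0: guard c·x = -0.7706 hit at Δt = 0.9395 (t = 0.9395), x⁻ = (0.7706) → reset → x⁺ = (1.1476), jump to mode 1
Mode 1: flow for 0.5016 to horizon, guard not reached → x = (0.6257)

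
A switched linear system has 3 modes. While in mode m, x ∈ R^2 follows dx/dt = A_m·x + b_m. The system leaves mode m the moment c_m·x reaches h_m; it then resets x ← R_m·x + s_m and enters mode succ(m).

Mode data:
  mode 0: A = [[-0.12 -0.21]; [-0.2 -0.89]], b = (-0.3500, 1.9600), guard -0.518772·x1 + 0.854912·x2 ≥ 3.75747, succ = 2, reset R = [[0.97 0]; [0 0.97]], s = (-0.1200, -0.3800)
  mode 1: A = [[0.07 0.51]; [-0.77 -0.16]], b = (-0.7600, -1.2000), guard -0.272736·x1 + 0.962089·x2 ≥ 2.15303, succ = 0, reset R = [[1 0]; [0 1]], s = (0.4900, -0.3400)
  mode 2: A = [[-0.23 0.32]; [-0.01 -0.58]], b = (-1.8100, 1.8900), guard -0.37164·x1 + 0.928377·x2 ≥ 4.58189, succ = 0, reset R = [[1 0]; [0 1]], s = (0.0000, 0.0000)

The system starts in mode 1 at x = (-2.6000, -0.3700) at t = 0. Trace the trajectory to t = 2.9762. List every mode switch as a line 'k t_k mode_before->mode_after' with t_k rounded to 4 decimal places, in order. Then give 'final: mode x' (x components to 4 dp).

1 1.3025 1->0
2 2.5303 0->2
final: 2 -3.6941 2.1518

Mode 1: guard c·x = 2.1530 hit at Δt = 1.3025 (t = 1.3025), x⁻ = (-3.6448, 1.2046) → reset → x⁺ = (-3.1548, 0.8646), jump to mode 0
Mode 0: guard c·x = 3.7575 hit at Δt = 1.2278 (t = 2.5303), x⁻ = (-3.5280, 2.2543) → reset → x⁺ = (-3.5422, 1.8067), jump to mode 2
Mode 2: flow for 0.4459 to horizon, guard not reached → x = (-3.6941, 2.1518)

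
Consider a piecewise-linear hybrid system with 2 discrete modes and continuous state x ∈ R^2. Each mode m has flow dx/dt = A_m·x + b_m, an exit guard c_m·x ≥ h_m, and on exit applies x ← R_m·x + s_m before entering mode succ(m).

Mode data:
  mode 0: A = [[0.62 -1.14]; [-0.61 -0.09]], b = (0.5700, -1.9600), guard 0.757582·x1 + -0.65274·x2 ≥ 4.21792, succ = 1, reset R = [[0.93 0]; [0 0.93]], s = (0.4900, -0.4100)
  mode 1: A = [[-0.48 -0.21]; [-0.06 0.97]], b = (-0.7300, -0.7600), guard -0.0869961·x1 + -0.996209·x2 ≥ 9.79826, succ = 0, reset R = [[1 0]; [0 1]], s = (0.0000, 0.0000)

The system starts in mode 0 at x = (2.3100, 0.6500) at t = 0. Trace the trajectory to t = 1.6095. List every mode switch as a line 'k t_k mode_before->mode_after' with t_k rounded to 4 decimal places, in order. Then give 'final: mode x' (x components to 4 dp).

1 0.6137 0->1
final: 1 2.8052 -6.7709

Mode 0: guard c·x = 4.2179 hit at Δt = 0.6137 (t = 0.6137), x⁻ = (4.1354, -1.6623) → reset → x⁺ = (4.3359, -1.9559), jump to mode 1
Mode 1: flow for 0.9958 to horizon, guard not reached → x = (2.8052, -6.7709)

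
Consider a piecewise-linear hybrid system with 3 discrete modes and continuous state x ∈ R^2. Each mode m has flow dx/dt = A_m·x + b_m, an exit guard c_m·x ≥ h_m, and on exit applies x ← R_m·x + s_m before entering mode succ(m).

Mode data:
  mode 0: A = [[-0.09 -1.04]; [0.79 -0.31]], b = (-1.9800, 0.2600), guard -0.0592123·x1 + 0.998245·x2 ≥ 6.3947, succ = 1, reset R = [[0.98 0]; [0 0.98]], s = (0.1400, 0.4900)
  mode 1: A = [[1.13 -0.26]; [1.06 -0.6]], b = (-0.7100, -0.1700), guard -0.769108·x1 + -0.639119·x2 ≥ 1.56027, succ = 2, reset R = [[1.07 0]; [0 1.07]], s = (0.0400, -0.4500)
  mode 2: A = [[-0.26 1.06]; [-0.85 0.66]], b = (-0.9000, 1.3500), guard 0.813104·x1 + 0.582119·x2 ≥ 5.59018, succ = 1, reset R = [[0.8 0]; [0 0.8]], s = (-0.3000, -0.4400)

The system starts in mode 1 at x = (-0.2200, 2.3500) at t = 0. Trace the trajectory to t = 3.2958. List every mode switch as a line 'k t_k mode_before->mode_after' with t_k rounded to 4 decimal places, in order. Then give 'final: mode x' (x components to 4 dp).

1 0.8905 1->2
2 2.4544 2->1
final: 1 0.7276 3.6220

Mode 1: guard c·x = 1.5603 hit at Δt = 0.8905 (t = 0.8905), x⁻ = (-2.3281, 0.3603) → reset → x⁺ = (-2.4511, -0.0645), jump to mode 2
Mode 2: guard c·x = 5.5902 hit at Δt = 1.5639 (t = 2.4544), x⁻ = (1.9872, 6.8274) → reset → x⁺ = (1.2898, 5.0219), jump to mode 1
Mode 1: flow for 0.8414 to horizon, guard not reached → x = (0.7276, 3.6220)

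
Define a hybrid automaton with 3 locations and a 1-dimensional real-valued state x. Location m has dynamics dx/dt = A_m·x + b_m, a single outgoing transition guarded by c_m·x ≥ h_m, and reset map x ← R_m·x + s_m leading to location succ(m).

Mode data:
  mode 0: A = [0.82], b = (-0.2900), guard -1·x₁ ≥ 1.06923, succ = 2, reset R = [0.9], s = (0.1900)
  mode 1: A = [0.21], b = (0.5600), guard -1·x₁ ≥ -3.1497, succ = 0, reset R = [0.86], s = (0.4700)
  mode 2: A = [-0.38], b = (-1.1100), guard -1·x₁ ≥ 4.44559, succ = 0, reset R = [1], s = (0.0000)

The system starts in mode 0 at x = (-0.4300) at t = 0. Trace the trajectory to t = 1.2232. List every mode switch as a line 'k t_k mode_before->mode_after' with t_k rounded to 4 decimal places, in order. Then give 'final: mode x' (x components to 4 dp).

Mode 0: guard c·x = 1.0692 hit at Δt = 0.7274 (t = 0.7274), x⁻ = (-1.0692) → reset → x⁺ = (-0.7723), jump to mode 2
Mode 2: flow for 0.4958 to horizon, guard not reached → x = (-1.1413)

1 0.7274 0->2
final: 2 -1.1413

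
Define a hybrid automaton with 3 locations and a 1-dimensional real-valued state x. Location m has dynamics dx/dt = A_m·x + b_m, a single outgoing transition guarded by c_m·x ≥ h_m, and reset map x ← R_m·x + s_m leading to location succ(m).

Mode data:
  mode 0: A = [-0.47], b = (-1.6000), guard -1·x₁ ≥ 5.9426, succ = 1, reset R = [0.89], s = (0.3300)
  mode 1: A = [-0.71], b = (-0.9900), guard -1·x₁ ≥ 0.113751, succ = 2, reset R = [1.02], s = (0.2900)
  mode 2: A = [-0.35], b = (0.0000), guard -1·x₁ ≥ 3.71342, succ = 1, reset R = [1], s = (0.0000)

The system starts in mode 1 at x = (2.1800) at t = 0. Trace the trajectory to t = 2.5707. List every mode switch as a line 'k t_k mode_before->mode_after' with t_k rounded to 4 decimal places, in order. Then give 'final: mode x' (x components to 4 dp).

Mode 1: guard c·x = 0.1138 hit at Δt = 1.4457 (t = 1.4457), x⁻ = (-0.1138) → reset → x⁺ = (0.1740), jump to mode 2
Mode 2: flow for 1.1250 to horizon, guard not reached → x = (0.1173)

1 1.4457 1->2
final: 2 0.1173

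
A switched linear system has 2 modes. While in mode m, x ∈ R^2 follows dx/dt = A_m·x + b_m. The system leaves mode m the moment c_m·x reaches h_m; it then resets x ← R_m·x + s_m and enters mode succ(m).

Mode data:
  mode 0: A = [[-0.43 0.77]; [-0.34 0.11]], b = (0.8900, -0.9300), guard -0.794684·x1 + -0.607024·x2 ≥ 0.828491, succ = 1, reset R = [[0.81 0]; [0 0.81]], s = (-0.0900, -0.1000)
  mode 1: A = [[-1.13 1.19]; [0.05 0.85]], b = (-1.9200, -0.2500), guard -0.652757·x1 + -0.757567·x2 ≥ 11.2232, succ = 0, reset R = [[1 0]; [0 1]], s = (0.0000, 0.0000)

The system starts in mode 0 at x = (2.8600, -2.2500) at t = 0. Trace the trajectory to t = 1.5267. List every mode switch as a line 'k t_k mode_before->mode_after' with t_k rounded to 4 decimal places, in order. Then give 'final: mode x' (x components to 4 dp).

Mode 0: guard c·x = 0.8285 hit at Δt = 0.5774 (t = 0.5774), x⁻ = (1.5578, -3.4043) → reset → x⁺ = (1.1718, -2.8575), jump to mode 1
Mode 1: flow for 0.9493 to horizon, guard not reached → x = (-4.1282, -6.8578)

1 0.5774 0->1
final: 1 -4.1282 -6.8578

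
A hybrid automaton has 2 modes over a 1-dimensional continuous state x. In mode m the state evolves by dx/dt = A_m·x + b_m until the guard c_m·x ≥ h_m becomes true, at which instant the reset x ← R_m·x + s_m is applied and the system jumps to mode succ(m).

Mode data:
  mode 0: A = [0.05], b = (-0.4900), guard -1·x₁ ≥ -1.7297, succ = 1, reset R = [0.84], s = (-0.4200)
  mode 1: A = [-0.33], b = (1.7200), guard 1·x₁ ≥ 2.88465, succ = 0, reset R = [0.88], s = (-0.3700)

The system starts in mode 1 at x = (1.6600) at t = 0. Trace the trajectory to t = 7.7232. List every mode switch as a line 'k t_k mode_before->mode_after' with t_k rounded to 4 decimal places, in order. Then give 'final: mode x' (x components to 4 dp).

Mode 1: guard c·x = 2.8847 hit at Δt = 1.2811 (t = 1.2811), x⁻ = (2.8846) → reset → x⁺ = (2.1685), jump to mode 0
Mode 0: guard c·x = -1.7297 hit at Δt = 1.1181 (t = 2.3992), x⁻ = (1.7297) → reset → x⁺ = (1.0329), jump to mode 1
Mode 1: guard c·x = 2.8847 hit at Δt = 1.7737 (t = 4.1729), x⁻ = (2.8847) → reset → x⁺ = (2.1685), jump to mode 0
Mode 0: guard c·x = -1.7297 hit at Δt = 1.1181 (t = 5.2910), x⁻ = (1.7297) → reset → x⁺ = (1.0329), jump to mode 1
Mode 1: guard c·x = 2.8847 hit at Δt = 1.7737 (t = 7.0648), x⁻ = (2.8847) → reset → x⁺ = (2.1685), jump to mode 0
Mode 0: flow for 0.6584 to horizon, guard not reached → x = (1.9131)

1 1.2811 1->0
2 2.3992 0->1
3 4.1729 1->0
4 5.2910 0->1
5 7.0648 1->0
final: 0 1.9131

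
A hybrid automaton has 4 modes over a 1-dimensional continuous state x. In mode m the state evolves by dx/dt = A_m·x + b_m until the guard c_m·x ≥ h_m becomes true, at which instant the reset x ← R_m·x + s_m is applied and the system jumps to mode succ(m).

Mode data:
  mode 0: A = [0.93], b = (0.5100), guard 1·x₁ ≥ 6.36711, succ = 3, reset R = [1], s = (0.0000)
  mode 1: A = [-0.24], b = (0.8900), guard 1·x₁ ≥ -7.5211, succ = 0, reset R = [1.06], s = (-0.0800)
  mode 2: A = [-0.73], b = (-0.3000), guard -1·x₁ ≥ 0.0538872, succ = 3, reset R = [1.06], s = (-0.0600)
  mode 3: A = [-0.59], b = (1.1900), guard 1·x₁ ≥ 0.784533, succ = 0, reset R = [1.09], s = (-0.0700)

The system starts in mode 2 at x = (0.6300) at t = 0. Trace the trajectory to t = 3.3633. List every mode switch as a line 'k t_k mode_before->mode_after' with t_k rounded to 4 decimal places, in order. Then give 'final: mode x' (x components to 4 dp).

1 1.4657 2->3
2 2.3963 3->0
final: 0 2.7293

Mode 2: guard c·x = 0.0539 hit at Δt = 1.4657 (t = 1.4657), x⁻ = (-0.0539) → reset → x⁺ = (-0.1171), jump to mode 3
Mode 3: guard c·x = 0.7845 hit at Δt = 0.9306 (t = 2.3963), x⁻ = (0.7845) → reset → x⁺ = (0.7851), jump to mode 0
Mode 0: flow for 0.9670 to horizon, guard not reached → x = (2.7293)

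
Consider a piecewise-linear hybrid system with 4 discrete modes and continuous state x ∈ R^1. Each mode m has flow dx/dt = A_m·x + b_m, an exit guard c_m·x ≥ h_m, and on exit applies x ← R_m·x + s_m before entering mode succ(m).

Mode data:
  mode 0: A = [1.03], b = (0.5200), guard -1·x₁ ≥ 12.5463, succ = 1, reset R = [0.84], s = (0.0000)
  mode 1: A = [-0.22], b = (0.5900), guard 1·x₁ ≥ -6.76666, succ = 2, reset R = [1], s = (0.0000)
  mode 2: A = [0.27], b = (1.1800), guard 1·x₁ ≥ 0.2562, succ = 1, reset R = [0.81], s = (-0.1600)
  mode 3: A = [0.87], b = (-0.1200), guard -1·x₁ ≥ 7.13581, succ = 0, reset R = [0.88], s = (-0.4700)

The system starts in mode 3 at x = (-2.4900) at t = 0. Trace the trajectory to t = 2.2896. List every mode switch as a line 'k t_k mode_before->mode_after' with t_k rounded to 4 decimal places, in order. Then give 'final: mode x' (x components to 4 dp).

1 1.1702 3->0
2 1.8077 0->1
final: 1 -9.2090

Mode 3: guard c·x = 7.1358 hit at Δt = 1.1702 (t = 1.1702), x⁻ = (-7.1358) → reset → x⁺ = (-6.7495), jump to mode 0
Mode 0: guard c·x = 12.5463 hit at Δt = 0.6375 (t = 1.8077), x⁻ = (-12.5463) → reset → x⁺ = (-10.5389), jump to mode 1
Mode 1: flow for 0.4819 to horizon, guard not reached → x = (-9.2090)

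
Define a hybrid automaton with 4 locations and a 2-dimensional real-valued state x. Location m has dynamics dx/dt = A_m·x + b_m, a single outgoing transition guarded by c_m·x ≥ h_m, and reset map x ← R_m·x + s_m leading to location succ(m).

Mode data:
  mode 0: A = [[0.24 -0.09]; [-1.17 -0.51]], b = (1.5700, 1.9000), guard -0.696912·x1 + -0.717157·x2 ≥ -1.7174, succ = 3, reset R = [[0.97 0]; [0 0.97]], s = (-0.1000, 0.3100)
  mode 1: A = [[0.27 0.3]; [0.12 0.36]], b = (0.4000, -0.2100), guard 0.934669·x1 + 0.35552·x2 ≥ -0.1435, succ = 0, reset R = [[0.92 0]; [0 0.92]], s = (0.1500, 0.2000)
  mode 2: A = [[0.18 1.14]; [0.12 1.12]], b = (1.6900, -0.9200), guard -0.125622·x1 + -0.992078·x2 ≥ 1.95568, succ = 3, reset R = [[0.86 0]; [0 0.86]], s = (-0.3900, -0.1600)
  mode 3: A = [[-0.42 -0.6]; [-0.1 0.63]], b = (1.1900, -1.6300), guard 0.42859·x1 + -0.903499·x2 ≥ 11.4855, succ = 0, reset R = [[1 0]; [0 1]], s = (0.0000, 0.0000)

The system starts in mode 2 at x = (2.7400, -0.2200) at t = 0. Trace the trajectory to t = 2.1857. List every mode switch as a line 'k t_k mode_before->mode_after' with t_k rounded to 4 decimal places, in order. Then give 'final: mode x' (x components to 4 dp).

1 1.3305 2->3
final: 3 4.9180 -6.2496

Mode 2: guard c·x = 1.9557 hit at Δt = 1.3305 (t = 1.3305), x⁻ = (4.1970, -2.5027) → reset → x⁺ = (3.2194, -2.3124), jump to mode 3
Mode 3: flow for 0.8552 to horizon, guard not reached → x = (4.9180, -6.2496)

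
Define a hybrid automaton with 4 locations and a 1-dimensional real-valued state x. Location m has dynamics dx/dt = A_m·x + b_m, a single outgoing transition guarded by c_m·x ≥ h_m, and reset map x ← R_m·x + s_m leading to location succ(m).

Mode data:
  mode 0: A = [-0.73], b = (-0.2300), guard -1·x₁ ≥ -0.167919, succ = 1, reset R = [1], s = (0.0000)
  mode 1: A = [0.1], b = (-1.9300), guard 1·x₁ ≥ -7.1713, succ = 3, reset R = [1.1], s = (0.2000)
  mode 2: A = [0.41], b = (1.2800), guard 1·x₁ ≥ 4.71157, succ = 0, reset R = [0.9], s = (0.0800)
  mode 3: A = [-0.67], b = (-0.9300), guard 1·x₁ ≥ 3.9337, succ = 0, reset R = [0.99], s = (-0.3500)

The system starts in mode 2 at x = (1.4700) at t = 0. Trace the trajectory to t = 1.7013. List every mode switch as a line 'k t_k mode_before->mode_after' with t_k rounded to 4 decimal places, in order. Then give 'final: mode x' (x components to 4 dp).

Mode 2: guard c·x = 4.7116 hit at Δt = 1.3027 (t = 1.3027), x⁻ = (4.7116) → reset → x⁺ = (4.3204), jump to mode 0
Mode 0: flow for 0.3986 to horizon, guard not reached → x = (3.1501)

1 1.3027 2->0
final: 0 3.1501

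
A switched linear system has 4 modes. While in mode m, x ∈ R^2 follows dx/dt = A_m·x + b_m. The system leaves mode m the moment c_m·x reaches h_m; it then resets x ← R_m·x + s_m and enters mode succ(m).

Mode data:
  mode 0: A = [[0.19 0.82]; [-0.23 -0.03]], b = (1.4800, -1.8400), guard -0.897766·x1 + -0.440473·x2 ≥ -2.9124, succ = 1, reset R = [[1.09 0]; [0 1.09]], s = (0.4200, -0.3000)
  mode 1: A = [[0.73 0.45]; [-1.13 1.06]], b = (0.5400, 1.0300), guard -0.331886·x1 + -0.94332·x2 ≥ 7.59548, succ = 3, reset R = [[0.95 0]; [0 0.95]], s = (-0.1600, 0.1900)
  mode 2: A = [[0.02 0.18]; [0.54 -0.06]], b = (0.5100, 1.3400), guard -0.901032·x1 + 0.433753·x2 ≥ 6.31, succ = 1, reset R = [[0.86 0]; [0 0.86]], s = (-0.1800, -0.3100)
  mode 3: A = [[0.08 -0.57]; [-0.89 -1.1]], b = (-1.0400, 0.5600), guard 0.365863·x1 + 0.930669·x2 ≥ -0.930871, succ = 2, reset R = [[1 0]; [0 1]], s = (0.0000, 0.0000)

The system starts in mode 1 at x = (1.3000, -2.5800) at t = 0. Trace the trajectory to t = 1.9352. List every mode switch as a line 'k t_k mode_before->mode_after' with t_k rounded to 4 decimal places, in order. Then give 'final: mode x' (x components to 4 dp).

Mode 1: guard c·x = 7.5955 hit at Δt = 1.0224 (t = 1.0224), x⁻ = (0.4025, -8.1935) → reset → x⁺ = (0.2223, -7.5938), jump to mode 3
Mode 3: flow for 0.9128 to horizon, guard not reached → x = (1.9179, -3.1669)

1 1.0224 1->3
final: 3 1.9179 -3.1669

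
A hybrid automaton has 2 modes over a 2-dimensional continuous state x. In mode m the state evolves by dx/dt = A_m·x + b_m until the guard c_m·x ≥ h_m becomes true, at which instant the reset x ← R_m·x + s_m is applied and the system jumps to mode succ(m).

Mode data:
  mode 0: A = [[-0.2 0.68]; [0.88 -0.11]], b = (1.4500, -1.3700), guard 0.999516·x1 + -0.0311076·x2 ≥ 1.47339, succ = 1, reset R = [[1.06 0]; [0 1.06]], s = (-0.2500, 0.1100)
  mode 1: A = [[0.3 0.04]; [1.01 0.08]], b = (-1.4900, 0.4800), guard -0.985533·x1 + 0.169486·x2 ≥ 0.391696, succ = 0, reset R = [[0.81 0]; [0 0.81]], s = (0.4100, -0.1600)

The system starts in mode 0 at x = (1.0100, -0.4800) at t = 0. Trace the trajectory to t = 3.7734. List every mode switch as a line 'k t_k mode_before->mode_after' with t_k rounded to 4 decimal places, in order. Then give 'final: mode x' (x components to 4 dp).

1 0.5412 0->1
2 1.7311 1->0
3 2.7110 0->1
final: 1 -0.0324 1.2374

Mode 0: guard c·x = 1.4734 hit at Δt = 0.5412 (t = 0.5412), x⁻ = (1.4555, -0.5976) → reset → x⁺ = (1.2928, -0.5234), jump to mode 1
Mode 1: guard c·x = 0.3917 hit at Δt = 1.1899 (t = 1.7311), x⁻ = (-0.2710, 0.7355) → reset → x⁺ = (0.1905, 0.4357), jump to mode 0
Mode 0: guard c·x = 1.4734 hit at Δt = 0.9799 (t = 2.7110), x⁻ = (1.4694, -0.1507) → reset → x⁺ = (1.3076, -0.0498), jump to mode 1
Mode 1: flow for 1.0624 to horizon, guard not reached → x = (-0.0324, 1.2374)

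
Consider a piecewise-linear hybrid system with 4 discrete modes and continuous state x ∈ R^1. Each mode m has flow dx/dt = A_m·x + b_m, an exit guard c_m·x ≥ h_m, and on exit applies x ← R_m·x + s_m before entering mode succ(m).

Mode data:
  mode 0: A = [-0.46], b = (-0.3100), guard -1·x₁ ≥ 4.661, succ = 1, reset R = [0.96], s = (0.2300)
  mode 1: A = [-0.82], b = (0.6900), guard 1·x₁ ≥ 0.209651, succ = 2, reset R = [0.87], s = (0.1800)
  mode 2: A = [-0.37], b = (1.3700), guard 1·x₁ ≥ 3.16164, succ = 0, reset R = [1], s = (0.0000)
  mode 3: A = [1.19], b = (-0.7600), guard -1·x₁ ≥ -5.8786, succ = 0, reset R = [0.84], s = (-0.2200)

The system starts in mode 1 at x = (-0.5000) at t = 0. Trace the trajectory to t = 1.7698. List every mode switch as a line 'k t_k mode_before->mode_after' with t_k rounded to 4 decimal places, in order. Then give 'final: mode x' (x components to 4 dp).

Mode 1: guard c·x = 0.2097 hit at Δt = 0.9182 (t = 0.9182), x⁻ = (0.2097) → reset → x⁺ = (0.3624), jump to mode 2
Mode 2: flow for 0.8516 to horizon, guard not reached → x = (1.2652)

1 0.9182 1->2
final: 2 1.2652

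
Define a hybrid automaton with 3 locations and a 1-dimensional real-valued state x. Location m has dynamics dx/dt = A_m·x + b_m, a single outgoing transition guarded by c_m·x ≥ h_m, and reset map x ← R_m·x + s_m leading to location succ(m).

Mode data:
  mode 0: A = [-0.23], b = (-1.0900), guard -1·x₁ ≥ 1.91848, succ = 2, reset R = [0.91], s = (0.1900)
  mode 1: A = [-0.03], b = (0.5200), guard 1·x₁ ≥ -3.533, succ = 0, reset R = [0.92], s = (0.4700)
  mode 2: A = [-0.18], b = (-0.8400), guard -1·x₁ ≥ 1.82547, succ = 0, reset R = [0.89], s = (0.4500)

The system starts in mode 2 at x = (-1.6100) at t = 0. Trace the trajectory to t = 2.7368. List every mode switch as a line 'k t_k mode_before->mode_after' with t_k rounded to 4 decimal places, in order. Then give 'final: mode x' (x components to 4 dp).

Mode 2: guard c·x = 1.8255 hit at Δt = 0.4061 (t = 0.4061), x⁻ = (-1.8255) → reset → x⁺ = (-1.1747), jump to mode 0
Mode 0: guard c·x = 1.9185 hit at Δt = 1.0176 (t = 1.4237), x⁻ = (-1.9185) → reset → x⁺ = (-1.5558), jump to mode 2
Mode 2: guard c·x = 1.8255 hit at Δt = 0.5037 (t = 1.9274), x⁻ = (-1.8255) → reset → x⁺ = (-1.1747), jump to mode 0
Mode 0: flow for 0.8094 to horizon, guard not reached → x = (-1.7801)

1 0.4061 2->0
2 1.4237 0->2
3 1.9274 2->0
final: 0 -1.7801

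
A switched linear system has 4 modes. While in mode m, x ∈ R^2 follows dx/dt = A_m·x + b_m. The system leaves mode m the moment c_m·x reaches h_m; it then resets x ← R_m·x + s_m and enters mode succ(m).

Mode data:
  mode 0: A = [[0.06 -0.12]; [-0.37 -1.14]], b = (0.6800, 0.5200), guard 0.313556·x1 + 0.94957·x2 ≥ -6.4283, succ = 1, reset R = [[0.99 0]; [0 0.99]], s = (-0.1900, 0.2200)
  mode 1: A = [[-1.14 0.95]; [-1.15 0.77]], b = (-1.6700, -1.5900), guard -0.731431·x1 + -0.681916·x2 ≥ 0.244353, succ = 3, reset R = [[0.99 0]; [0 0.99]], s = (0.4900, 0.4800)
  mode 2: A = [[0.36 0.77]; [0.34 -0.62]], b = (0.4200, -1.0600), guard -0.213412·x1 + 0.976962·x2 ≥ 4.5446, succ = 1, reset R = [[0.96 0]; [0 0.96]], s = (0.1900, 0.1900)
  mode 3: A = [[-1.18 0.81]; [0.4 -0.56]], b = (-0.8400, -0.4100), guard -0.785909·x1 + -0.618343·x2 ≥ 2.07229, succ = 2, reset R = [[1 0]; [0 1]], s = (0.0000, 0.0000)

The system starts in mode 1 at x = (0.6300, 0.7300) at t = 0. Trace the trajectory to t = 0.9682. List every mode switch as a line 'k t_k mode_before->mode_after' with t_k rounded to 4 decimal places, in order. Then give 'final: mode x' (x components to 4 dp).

Mode 1: guard c·x = 0.2444 hit at Δt = 0.5320 (t = 0.5320), x⁻ = (-0.2276, -0.1142) → reset → x⁺ = (0.2646, 0.3670), jump to mode 3
Mode 3: flow for 0.4362 to horizon, guard not reached → x = (-0.0605, 0.1424)

1 0.5320 1->3
final: 3 -0.0605 0.1424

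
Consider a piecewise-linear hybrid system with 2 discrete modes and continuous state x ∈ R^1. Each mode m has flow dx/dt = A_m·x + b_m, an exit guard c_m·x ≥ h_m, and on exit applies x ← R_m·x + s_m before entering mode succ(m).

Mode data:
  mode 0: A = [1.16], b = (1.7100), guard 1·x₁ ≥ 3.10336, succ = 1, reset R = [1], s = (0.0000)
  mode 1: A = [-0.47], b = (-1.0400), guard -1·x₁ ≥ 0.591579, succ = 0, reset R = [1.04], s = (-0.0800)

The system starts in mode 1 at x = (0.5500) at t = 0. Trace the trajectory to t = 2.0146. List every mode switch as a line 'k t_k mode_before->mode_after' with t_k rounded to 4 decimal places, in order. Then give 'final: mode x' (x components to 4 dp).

Mode 1: guard c·x = 0.5916 hit at Δt = 1.1342 (t = 1.1342), x⁻ = (-0.5916) → reset → x⁺ = (-0.6952), jump to mode 0
Mode 0: flow for 0.8804 to horizon, guard not reached → x = (0.6886)

1 1.1342 1->0
final: 0 0.6886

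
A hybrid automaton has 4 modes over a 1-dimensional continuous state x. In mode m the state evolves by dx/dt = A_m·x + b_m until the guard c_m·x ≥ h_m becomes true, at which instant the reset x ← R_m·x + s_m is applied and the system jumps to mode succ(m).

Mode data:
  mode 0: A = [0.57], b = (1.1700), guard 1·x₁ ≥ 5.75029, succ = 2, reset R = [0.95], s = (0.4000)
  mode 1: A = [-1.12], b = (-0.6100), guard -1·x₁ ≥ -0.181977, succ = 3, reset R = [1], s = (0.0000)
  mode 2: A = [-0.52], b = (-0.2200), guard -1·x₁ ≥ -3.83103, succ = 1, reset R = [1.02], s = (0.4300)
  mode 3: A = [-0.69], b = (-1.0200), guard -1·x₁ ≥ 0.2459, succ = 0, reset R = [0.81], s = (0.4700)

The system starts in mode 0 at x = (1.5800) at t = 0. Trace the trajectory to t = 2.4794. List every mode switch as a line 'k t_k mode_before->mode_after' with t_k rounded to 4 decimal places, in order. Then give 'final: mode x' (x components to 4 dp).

Mode 0: guard c·x = 5.7503 hit at Δt = 1.3413 (t = 1.3413), x⁻ = (5.7503) → reset → x⁺ = (5.8628), jump to mode 2
Mode 2: guard c·x = -3.8310 hit at Δt = 0.7508 (t = 2.0921), x⁻ = (3.8310) → reset → x⁺ = (4.3377), jump to mode 1
Mode 1: flow for 0.3873 to horizon, guard not reached → x = (2.6194)

1 1.3413 0->2
2 2.0921 2->1
final: 1 2.6194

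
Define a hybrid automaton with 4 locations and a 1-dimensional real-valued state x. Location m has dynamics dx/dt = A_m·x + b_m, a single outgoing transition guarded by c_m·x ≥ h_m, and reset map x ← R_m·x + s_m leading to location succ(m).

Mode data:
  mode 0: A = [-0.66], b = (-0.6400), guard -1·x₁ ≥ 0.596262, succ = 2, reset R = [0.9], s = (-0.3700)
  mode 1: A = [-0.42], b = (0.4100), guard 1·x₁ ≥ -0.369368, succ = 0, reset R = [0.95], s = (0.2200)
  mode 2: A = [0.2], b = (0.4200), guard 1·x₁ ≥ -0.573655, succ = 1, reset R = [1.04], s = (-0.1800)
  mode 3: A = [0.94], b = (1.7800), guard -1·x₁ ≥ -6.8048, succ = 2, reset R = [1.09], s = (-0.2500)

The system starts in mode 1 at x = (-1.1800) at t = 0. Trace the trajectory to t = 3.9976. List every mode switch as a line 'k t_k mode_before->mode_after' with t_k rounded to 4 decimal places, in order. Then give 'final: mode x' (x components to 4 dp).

Mode 1: guard c·x = -0.3694 hit at Δt = 1.1227 (t = 1.1227), x⁻ = (-0.3694) → reset → x⁺ = (-0.1309), jump to mode 0
Mode 0: guard c·x = 0.5963 hit at Δt = 1.2261 (t = 2.3488), x⁻ = (-0.5963) → reset → x⁺ = (-0.9066), jump to mode 2
Mode 2: guard c·x = -0.5737 hit at Δt = 1.2305 (t = 3.5793), x⁻ = (-0.5737) → reset → x⁺ = (-0.7766), jump to mode 1
Mode 1: flow for 0.4183 to horizon, guard not reached → x = (-0.4942)

1 1.1227 1->0
2 2.3488 0->2
3 3.5793 2->1
final: 1 -0.4942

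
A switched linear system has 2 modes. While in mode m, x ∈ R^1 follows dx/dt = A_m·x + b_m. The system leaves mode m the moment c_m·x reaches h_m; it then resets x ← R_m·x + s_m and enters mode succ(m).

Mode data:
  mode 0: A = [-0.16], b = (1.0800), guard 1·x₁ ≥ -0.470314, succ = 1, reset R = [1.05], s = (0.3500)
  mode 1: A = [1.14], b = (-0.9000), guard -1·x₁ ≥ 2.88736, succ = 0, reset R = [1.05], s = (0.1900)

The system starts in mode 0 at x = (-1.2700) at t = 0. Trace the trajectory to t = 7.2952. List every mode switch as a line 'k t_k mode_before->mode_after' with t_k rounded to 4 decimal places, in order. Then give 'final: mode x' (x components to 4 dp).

1 0.6565 0->1
2 1.8592 1->0
3 3.6342 0->1
4 4.8369 1->0
5 6.6119 0->1
final: 1 -1.2443

Mode 0: guard c·x = -0.4703 hit at Δt = 0.6565 (t = 0.6565), x⁻ = (-0.4703) → reset → x⁺ = (-0.1438), jump to mode 1
Mode 1: guard c·x = 2.8874 hit at Δt = 1.2027 (t = 1.8592), x⁻ = (-2.8874) → reset → x⁺ = (-2.8417), jump to mode 0
Mode 0: guard c·x = -0.4703 hit at Δt = 1.7750 (t = 3.6342), x⁻ = (-0.4703) → reset → x⁺ = (-0.1438), jump to mode 1
Mode 1: guard c·x = 2.8874 hit at Δt = 1.2027 (t = 4.8369), x⁻ = (-2.8874) → reset → x⁺ = (-2.8417), jump to mode 0
Mode 0: guard c·x = -0.4703 hit at Δt = 1.7750 (t = 6.6119), x⁻ = (-0.4703) → reset → x⁺ = (-0.1438), jump to mode 1
Mode 1: flow for 0.6833 to horizon, guard not reached → x = (-1.2443)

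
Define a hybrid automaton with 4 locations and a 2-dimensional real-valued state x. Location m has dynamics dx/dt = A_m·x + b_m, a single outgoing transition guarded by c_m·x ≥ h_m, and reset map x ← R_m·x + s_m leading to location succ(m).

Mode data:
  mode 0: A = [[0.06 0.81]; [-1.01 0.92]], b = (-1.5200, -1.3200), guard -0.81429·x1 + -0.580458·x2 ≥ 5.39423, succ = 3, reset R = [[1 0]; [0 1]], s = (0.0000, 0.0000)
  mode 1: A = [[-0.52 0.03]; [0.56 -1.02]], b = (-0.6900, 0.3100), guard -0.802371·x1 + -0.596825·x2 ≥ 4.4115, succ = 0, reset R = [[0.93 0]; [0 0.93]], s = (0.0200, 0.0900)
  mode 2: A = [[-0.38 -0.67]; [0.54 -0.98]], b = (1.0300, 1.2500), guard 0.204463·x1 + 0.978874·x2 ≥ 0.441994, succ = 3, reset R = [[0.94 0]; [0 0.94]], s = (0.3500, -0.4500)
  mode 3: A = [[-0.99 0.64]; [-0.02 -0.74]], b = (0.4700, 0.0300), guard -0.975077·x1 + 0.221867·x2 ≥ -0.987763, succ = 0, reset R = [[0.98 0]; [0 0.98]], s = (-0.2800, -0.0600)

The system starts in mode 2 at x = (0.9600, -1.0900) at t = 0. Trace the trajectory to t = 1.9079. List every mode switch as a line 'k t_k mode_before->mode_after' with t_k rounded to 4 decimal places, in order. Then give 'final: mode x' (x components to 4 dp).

Mode 2: guard c·x = 0.4420 hit at Δt = 0.5351 (t = 0.5351), x⁻ = (1.4125, 0.1565) → reset → x⁺ = (1.6778, -0.3029), jump to mode 3
Mode 3: guard c·x = -0.9878 hit at Δt = 0.7459 (t = 1.2810), x⁻ = (0.9740, -0.1715) → reset → x⁺ = (0.6745, -0.2281), jump to mode 0
Mode 0: flow for 0.6269 to horizon, guard not reached → x = (-0.7474, -1.6063)

1 0.5351 2->3
2 1.2810 3->0
final: 0 -0.7474 -1.6063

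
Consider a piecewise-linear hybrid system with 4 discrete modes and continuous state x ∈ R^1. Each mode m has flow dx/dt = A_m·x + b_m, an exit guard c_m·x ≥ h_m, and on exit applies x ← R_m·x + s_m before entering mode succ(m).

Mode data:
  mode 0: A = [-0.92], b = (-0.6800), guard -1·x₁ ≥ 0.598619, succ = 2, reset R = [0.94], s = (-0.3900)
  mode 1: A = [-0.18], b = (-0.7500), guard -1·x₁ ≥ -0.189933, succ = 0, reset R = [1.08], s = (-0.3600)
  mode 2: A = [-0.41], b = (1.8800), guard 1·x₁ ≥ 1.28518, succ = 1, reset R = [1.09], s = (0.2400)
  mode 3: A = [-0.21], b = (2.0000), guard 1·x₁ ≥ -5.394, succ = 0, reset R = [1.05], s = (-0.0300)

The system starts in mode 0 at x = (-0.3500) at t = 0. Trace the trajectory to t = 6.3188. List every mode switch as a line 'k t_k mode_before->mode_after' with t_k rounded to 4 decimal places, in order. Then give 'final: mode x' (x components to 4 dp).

Mode 0: guard c·x = 0.5986 hit at Δt = 1.1072 (t = 1.1072), x⁻ = (-0.5986) → reset → x⁺ = (-0.9527), jump to mode 2
Mode 2: guard c·x = 1.2852 hit at Δt = 1.2626 (t = 2.3698), x⁻ = (1.2852) → reset → x⁺ = (1.6408), jump to mode 1
Mode 1: guard c·x = -0.1899 hit at Δt = 1.5970 (t = 3.9668), x⁻ = (0.1899) → reset → x⁺ = (-0.1549), jump to mode 0
Mode 0: guard c·x = 0.5986 hit at Δt = 1.5490 (t = 5.5158), x⁻ = (-0.5986) → reset → x⁺ = (-0.9527), jump to mode 2
Mode 2: flow for 0.8030 to horizon, guard not reached → x = (0.6009)

1 1.1072 0->2
2 2.3698 2->1
3 3.9668 1->0
4 5.5158 0->2
final: 2 0.6009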